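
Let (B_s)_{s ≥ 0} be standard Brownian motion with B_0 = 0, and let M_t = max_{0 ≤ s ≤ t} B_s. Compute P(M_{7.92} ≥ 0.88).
P(M_{7.92} ≥ 0.88) = 2·P(B_{7.92} ≥ 0.88) = 2(1 − Φ(0.88/√7.92)) ≈ 0.7545

By the reflection principle for Brownian motion, P(M_t ≥ a) = 2 · P(B_t ≥ a) for a ≥ 0. Since B_t ~ N(0, t), P(B_t ≥ 0.88) = 1 − Φ(0.88/√t) = 1 − Φ(0.88/√7.92) = 1 − Φ(0.3127). So
  P(M_{7.92} ≥ 0.88) = 2(1 − Φ(0.3127)) ≈ 0.7545.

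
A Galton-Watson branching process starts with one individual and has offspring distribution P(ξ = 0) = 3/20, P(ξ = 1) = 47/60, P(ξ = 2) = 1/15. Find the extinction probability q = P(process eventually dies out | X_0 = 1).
q = 1

Mean offspring μ = 0·3/20 + 1·47/60 + 2·1/15 = 11/12 ≤ 1. For μ ≤ 1 with offspring not concentrated at 1, the Galton-Watson process goes extinct almost surely, so q = 1.
(Algebraic check: The pgf is f(s) = 3/20 + 47/60·s + 1/15·s². The extinction probability q is the smallest fixed point of f in [0, 1]. Setting s = f(s):
  1/15·s² + (47/60 − 1)·s + 3/20 = 0
  1/15·s² − (3/20 + 1/15)·s + 3/20 = 0
which factors as (s − 1)·(1/15·s − 3/20) = 0, giving roots s = 1 and s = (3/20)/(1/15) = 9/4. Since 9/4 ≥ 1, the smallest root in [0, 1] is s = 1.)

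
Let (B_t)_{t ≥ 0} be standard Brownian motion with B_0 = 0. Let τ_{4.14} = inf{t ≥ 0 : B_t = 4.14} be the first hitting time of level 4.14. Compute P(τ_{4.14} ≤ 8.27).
P(τ_{4.14} ≤ 8.27) = 2(1 − Φ(4.14/√8.27)) = 2(1 − Φ(1.4396)) ≈ 0.1500

By the reflection principle for standard BM, P(τ_b ≤ t) = 2 · P(B_t ≥ b). Since B_t ~ N(0, t), P(B_t ≥ 4.14) = 1 − Φ(4.14/√t) = 1 − Φ(4.14/√8.27) = 1 − Φ(1.4396) ≈ 0.07499. Doubling: P(τ_{4.14} ≤ 8.27) ≈ 2 · 0.07499 = 0.14998 ≈ 0.1500.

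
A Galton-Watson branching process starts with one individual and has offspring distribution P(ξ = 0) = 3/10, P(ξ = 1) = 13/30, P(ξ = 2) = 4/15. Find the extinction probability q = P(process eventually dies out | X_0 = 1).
q = 1

Mean offspring μ = 0·3/10 + 1·13/30 + 2·4/15 = 29/30 ≤ 1. For μ ≤ 1 with offspring not concentrated at 1, the Galton-Watson process goes extinct almost surely, so q = 1.
(Algebraic check: The pgf is f(s) = 3/10 + 13/30·s + 4/15·s². The extinction probability q is the smallest fixed point of f in [0, 1]. Setting s = f(s):
  4/15·s² + (13/30 − 1)·s + 3/10 = 0
  4/15·s² − (3/10 + 4/15)·s + 3/10 = 0
which factors as (s − 1)·(4/15·s − 3/10) = 0, giving roots s = 1 and s = (3/10)/(4/15) = 9/8. Since 9/8 ≥ 1, the smallest root in [0, 1] is s = 1.)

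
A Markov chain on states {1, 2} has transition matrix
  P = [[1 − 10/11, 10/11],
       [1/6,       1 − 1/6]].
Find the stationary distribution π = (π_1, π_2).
π_1 = 11/71, π_2 = 60/71

Solve πP = π with π_1 + π_2 = 1. From πP = π: π_1 · (1 − 10/11) + π_2 · 1/6 = π_1 ⇒ π_2 · 1/6 = π_1 · 10/11 ⇒ π_2/π_1 = (10/11)/(1/6) = 60/11. Together with π_1 + π_2 = 1:
  π_1 = (1/6)/(10/11 + 1/6) = (1/6)/(71/66) = 11/71,
  π_2 = (10/11)/(10/11 + 1/6) = (10/11)/(71/66) = 60/71.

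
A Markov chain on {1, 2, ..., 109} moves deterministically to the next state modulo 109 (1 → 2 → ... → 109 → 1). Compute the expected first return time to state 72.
E[T_72 | X_0 = 72] = 109

The chain cycles deterministically, so starting at state 72 it returns in exactly 109 steps. Equivalently, the stationary distribution is uniform π_j = 1/109 for every state j, so by Kac's formula E[T_72] = 1/π_72 = 109.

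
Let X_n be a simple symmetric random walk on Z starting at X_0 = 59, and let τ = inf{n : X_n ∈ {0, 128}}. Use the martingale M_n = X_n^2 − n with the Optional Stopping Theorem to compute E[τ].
E[τ] = 4071

M_n = X_n^2 − n is a martingale (since E[X_{n+1}^2 | F_n] = X_n^2 + 1). By OST (τ has finite mean in a bounded region), E[M_τ] = E[M_0] = X_0^2 − 0 = 59^2 = 3481. Also E[M_τ] = E[X_τ^2] − E[τ]. The walk exits at 0 or 128, with P(hit 128 first) = 59/128, so E[X_τ^2] = 128^2 · 59/128 + 0 = 7552. Thus E[τ] = E[X_τ^2] − E[M_τ] = 7552 − 3481 = 4071 = 59(128 − 59) = 4071.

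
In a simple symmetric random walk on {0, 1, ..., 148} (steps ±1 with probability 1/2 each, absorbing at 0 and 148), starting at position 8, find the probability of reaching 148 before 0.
P(hit 148 before 0) = 8/148 = 2/37

Let u_k = P(hit 148 before 0 | start at k). Then u_0 = 0, u_148 = 1, and u_k = u_{k-1}/2 + u_{k+1}/2 for 1 ≤ k ≤ 147. This harmonic recurrence is solved by u_k = k/148, giving u_8 = 8/148 = 2/37.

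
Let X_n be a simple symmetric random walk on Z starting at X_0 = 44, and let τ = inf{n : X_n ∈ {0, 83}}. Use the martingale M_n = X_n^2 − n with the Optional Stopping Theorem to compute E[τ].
E[τ] = 1716

M_n = X_n^2 − n is a martingale (since E[X_{n+1}^2 | F_n] = X_n^2 + 1). By OST (τ has finite mean in a bounded region), E[M_τ] = E[M_0] = X_0^2 − 0 = 44^2 = 1936. Also E[M_τ] = E[X_τ^2] − E[τ]. The walk exits at 0 or 83, with P(hit 83 first) = 44/83, so E[X_τ^2] = 83^2 · 44/83 + 0 = 3652. Thus E[τ] = E[X_τ^2] − E[M_τ] = 3652 − 1936 = 1716 = 44(83 − 44) = 1716.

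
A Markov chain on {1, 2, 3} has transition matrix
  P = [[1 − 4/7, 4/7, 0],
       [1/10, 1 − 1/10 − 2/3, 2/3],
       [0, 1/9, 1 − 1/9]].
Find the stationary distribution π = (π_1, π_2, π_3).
π = (1/41, 40/287, 240/287)

This is a birth-death chain on three states, which satisfies detailed balance: π_1 · P_{12} = π_2 · P_{21} and π_2 · P_{23} = π_3 · P_{32}.
From π_1 · 4/7 = π_2 · 1/10: π_2/π_1 = (4/7)/(1/10) = 40/7.
From π_2 · 2/3 = π_3 · 1/9: π_3/π_2 = (2/3)/(1/9) = 6.
Take π_1 proportional to 1; then unnormalized π = (1, 40/7, 240/7). Normalize by dividing by the sum 41:
  π = (1/41, 40/287, 240/287).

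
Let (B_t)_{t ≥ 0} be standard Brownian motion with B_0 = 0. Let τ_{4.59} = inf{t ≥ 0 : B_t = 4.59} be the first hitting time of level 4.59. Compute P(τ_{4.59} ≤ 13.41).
P(τ_{4.59} ≤ 13.41) = 2(1 − Φ(4.59/√13.41)) = 2(1 − Φ(1.2534)) ≈ 0.2101

By the reflection principle for standard BM, P(τ_b ≤ t) = 2 · P(B_t ≥ b). Since B_t ~ N(0, t), P(B_t ≥ 4.59) = 1 − Φ(4.59/√t) = 1 − Φ(4.59/√13.41) = 1 − Φ(1.2534) ≈ 0.10503. Doubling: P(τ_{4.59} ≤ 13.41) ≈ 2 · 0.10503 = 0.21006 ≈ 0.2101.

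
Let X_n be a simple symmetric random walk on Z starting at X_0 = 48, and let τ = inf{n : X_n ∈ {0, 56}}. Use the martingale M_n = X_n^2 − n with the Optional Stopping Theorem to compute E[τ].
E[τ] = 384

M_n = X_n^2 − n is a martingale (since E[X_{n+1}^2 | F_n] = X_n^2 + 1). By OST (τ has finite mean in a bounded region), E[M_τ] = E[M_0] = X_0^2 − 0 = 48^2 = 2304. Also E[M_τ] = E[X_τ^2] − E[τ]. The walk exits at 0 or 56, with P(hit 56 first) = 48/56, so E[X_τ^2] = 56^2 · 48/56 + 0 = 2688. Thus E[τ] = E[X_τ^2] − E[M_τ] = 2688 − 2304 = 384 = 48(56 − 48) = 384.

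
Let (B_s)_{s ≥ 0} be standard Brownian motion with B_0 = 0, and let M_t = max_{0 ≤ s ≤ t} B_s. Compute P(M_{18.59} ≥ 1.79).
P(M_{18.59} ≥ 1.79) = 2·P(B_{18.59} ≥ 1.79) = 2(1 − Φ(1.79/√18.59)) ≈ 0.6780

By the reflection principle for Brownian motion, P(M_t ≥ a) = 2 · P(B_t ≥ a) for a ≥ 0. Since B_t ~ N(0, t), P(B_t ≥ 1.79) = 1 − Φ(1.79/√t) = 1 − Φ(1.79/√18.59) = 1 − Φ(0.4152). So
  P(M_{18.59} ≥ 1.79) = 2(1 − Φ(0.4152)) ≈ 0.6780.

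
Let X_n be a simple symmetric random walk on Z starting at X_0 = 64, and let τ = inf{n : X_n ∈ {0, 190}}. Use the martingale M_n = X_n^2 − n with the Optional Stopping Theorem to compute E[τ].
E[τ] = 8064

M_n = X_n^2 − n is a martingale (since E[X_{n+1}^2 | F_n] = X_n^2 + 1). By OST (τ has finite mean in a bounded region), E[M_τ] = E[M_0] = X_0^2 − 0 = 64^2 = 4096. Also E[M_τ] = E[X_τ^2] − E[τ]. The walk exits at 0 or 190, with P(hit 190 first) = 64/190, so E[X_τ^2] = 190^2 · 64/190 + 0 = 12160. Thus E[τ] = E[X_τ^2] − E[M_τ] = 12160 − 4096 = 8064 = 64(190 − 64) = 8064.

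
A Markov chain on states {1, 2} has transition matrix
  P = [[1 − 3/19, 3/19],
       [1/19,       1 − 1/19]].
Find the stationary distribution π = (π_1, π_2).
π_1 = 1/4, π_2 = 3/4

Solve πP = π with π_1 + π_2 = 1. From πP = π: π_1 · (1 − 3/19) + π_2 · 1/19 = π_1 ⇒ π_2 · 1/19 = π_1 · 3/19 ⇒ π_2/π_1 = (3/19)/(1/19) = 3. Together with π_1 + π_2 = 1:
  π_1 = (1/19)/(3/19 + 1/19) = (1/19)/(4/19) = 1/4,
  π_2 = (3/19)/(3/19 + 1/19) = (3/19)/(4/19) = 3/4.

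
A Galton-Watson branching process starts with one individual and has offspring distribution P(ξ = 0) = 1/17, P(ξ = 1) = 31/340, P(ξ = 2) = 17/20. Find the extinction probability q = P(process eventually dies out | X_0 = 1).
q = 20/289

The pgf is f(s) = 1/17 + 31/340·s + 17/20·s². The extinction probability q is the smallest fixed point of f in [0, 1]. Setting s = f(s):
  17/20·s² + (31/340 − 1)·s + 1/17 = 0
  17/20·s² − (1/17 + 17/20)·s + 1/17 = 0
which factors as (s − 1)·(17/20·s − 1/17) = 0, giving roots s = 1 and s = (1/17)/(17/20) = 20/289.
Mean offspring μ = 31/340 + 2·17/20 = 609/340 > 1 (supercritical), so q < 1. The extinction probability is the smaller root: q = (1/17)/(17/20) = 20/289.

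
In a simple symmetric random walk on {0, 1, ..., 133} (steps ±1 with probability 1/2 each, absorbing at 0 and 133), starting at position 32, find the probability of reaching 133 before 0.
P(hit 133 before 0) = 32/133

Let u_k = P(hit 133 before 0 | start at k). Then u_0 = 0, u_133 = 1, and u_k = u_{k-1}/2 + u_{k+1}/2 for 1 ≤ k ≤ 132. This harmonic recurrence is solved by u_k = k/133, giving u_32 = 32/133.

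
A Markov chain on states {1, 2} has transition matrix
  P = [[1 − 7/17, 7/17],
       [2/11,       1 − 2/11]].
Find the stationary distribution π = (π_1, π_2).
π_1 = 34/111, π_2 = 77/111

Solve πP = π with π_1 + π_2 = 1. From πP = π: π_1 · (1 − 7/17) + π_2 · 2/11 = π_1 ⇒ π_2 · 2/11 = π_1 · 7/17 ⇒ π_2/π_1 = (7/17)/(2/11) = 77/34. Together with π_1 + π_2 = 1:
  π_1 = (2/11)/(7/17 + 2/11) = (2/11)/(111/187) = 34/111,
  π_2 = (7/17)/(7/17 + 2/11) = (7/17)/(111/187) = 77/111.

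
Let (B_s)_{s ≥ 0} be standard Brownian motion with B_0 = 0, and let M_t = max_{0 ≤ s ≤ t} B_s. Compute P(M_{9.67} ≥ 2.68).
P(M_{9.67} ≥ 2.68) = 2·P(B_{9.67} ≥ 2.68) = 2(1 − Φ(2.68/√9.67)) ≈ 0.3888

By the reflection principle for Brownian motion, P(M_t ≥ a) = 2 · P(B_t ≥ a) for a ≥ 0. Since B_t ~ N(0, t), P(B_t ≥ 2.68) = 1 − Φ(2.68/√t) = 1 − Φ(2.68/√9.67) = 1 − Φ(0.8618). So
  P(M_{9.67} ≥ 2.68) = 2(1 − Φ(0.8618)) ≈ 0.3888.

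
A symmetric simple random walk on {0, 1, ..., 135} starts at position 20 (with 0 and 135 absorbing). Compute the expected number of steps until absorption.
E[τ | X_0 = 20] = 2300

Let v_k = E[τ | X_0 = k]. Boundary: v_0 = v_135 = 0. Recurrence: v_k = 1 + (v_{k-1} + v_{k+1})/2 for 1 ≤ k ≤ 134. The particular solution to v_k − (v_{k-1} + v_{k+1})/2 = 1 is v_k = −k^2. Adding homogeneous solution A + B k and matching boundaries gives v_k = k (135 − k). Substituting k = 20: v_20 = 20 · 115 = 2300.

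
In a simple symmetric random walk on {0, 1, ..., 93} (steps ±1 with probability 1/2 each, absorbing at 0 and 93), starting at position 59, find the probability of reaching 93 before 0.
P(hit 93 before 0) = 59/93

Let u_k = P(hit 93 before 0 | start at k). Then u_0 = 0, u_93 = 1, and u_k = u_{k-1}/2 + u_{k+1}/2 for 1 ≤ k ≤ 92. This harmonic recurrence is solved by u_k = k/93, giving u_59 = 59/93.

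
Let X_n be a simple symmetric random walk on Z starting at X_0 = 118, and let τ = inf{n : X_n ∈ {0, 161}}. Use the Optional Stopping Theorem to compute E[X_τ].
E[X_τ] = 118

X_n is a martingale and τ is a bounded-mean stopping time (indeed τ is finite a.s. with bounded expectation since the walk is in a bounded region). By the OST, E[X_τ] = E[X_0] = 118. Equivalently: E[X_τ] = 161 · P(hit 161 first) + 0 · P(hit 0 first) = 161 · (118/161) = 118.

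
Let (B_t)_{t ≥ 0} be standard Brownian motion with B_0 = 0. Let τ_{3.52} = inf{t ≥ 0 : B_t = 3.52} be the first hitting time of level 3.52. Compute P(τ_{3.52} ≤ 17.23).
P(τ_{3.52} ≤ 17.23) = 2(1 − Φ(3.52/√17.23)) = 2(1 − Φ(0.8480)) ≈ 0.3964

By the reflection principle for standard BM, P(τ_b ≤ t) = 2 · P(B_t ≥ b). Since B_t ~ N(0, t), P(B_t ≥ 3.52) = 1 − Φ(3.52/√t) = 1 − Φ(3.52/√17.23) = 1 − Φ(0.8480) ≈ 0.19822. Doubling: P(τ_{3.52} ≤ 17.23) ≈ 2 · 0.19822 = 0.39644 ≈ 0.3964.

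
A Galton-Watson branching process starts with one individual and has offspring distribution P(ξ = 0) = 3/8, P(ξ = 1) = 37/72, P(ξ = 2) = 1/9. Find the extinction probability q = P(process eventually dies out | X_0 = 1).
q = 1

Mean offspring μ = 0·3/8 + 1·37/72 + 2·1/9 = 53/72 ≤ 1. For μ ≤ 1 with offspring not concentrated at 1, the Galton-Watson process goes extinct almost surely, so q = 1.
(Algebraic check: The pgf is f(s) = 3/8 + 37/72·s + 1/9·s². The extinction probability q is the smallest fixed point of f in [0, 1]. Setting s = f(s):
  1/9·s² + (37/72 − 1)·s + 3/8 = 0
  1/9·s² − (3/8 + 1/9)·s + 3/8 = 0
which factors as (s − 1)·(1/9·s − 3/8) = 0, giving roots s = 1 and s = (3/8)/(1/9) = 27/8. Since 27/8 ≥ 1, the smallest root in [0, 1] is s = 1.)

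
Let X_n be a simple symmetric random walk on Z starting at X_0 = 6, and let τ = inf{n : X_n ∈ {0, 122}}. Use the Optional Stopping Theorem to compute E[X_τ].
E[X_τ] = 6

X_n is a martingale and τ is a bounded-mean stopping time (indeed τ is finite a.s. with bounded expectation since the walk is in a bounded region). By the OST, E[X_τ] = E[X_0] = 6. Equivalently: E[X_τ] = 122 · P(hit 122 first) + 0 · P(hit 0 first) = 122 · (6/122) = 6.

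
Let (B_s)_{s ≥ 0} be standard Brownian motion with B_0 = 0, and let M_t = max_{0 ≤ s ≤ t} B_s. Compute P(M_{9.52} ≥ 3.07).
P(M_{9.52} ≥ 3.07) = 2·P(B_{9.52} ≥ 3.07) = 2(1 − Φ(3.07/√9.52)) ≈ 0.3197

By the reflection principle for Brownian motion, P(M_t ≥ a) = 2 · P(B_t ≥ a) for a ≥ 0. Since B_t ~ N(0, t), P(B_t ≥ 3.07) = 1 − Φ(3.07/√t) = 1 − Φ(3.07/√9.52) = 1 − Φ(0.9950). So
  P(M_{9.52} ≥ 3.07) = 2(1 − Φ(0.9950)) ≈ 0.3197.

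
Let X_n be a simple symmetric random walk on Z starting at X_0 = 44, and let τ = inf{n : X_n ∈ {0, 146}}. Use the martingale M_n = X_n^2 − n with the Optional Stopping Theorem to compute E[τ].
E[τ] = 4488

M_n = X_n^2 − n is a martingale (since E[X_{n+1}^2 | F_n] = X_n^2 + 1). By OST (τ has finite mean in a bounded region), E[M_τ] = E[M_0] = X_0^2 − 0 = 44^2 = 1936. Also E[M_τ] = E[X_τ^2] − E[τ]. The walk exits at 0 or 146, with P(hit 146 first) = 44/146, so E[X_τ^2] = 146^2 · 44/146 + 0 = 6424. Thus E[τ] = E[X_τ^2] − E[M_τ] = 6424 − 1936 = 4488 = 44(146 − 44) = 4488.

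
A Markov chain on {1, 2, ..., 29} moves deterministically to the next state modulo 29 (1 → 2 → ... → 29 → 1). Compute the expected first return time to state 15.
E[T_15 | X_0 = 15] = 29

The chain cycles deterministically, so starting at state 15 it returns in exactly 29 steps. Equivalently, the stationary distribution is uniform π_j = 1/29 for every state j, so by Kac's formula E[T_15] = 1/π_15 = 29.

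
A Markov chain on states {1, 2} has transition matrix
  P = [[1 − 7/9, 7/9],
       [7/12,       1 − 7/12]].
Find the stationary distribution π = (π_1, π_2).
π_1 = 3/7, π_2 = 4/7

Solve πP = π with π_1 + π_2 = 1. From πP = π: π_1 · (1 − 7/9) + π_2 · 7/12 = π_1 ⇒ π_2 · 7/12 = π_1 · 7/9 ⇒ π_2/π_1 = (7/9)/(7/12) = 4/3. Together with π_1 + π_2 = 1:
  π_1 = (7/12)/(7/9 + 7/12) = (7/12)/(49/36) = 3/7,
  π_2 = (7/9)/(7/9 + 7/12) = (7/9)/(49/36) = 4/7.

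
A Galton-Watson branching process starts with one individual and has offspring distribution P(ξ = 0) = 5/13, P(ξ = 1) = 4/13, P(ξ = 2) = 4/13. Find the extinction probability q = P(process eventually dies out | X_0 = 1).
q = 1

Mean offspring μ = 0·5/13 + 1·4/13 + 2·4/13 = 12/13 ≤ 1. For μ ≤ 1 with offspring not concentrated at 1, the Galton-Watson process goes extinct almost surely, so q = 1.
(Algebraic check: The pgf is f(s) = 5/13 + 4/13·s + 4/13·s². The extinction probability q is the smallest fixed point of f in [0, 1]. Setting s = f(s):
  4/13·s² + (4/13 − 1)·s + 5/13 = 0
  4/13·s² − (5/13 + 4/13)·s + 5/13 = 0
which factors as (s − 1)·(4/13·s − 5/13) = 0, giving roots s = 1 and s = (5/13)/(4/13) = 5/4. Since 5/4 ≥ 1, the smallest root in [0, 1] is s = 1.)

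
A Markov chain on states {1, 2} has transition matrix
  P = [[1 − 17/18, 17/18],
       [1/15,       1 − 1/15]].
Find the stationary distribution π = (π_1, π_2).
π_1 = 6/91, π_2 = 85/91

Solve πP = π with π_1 + π_2 = 1. From πP = π: π_1 · (1 − 17/18) + π_2 · 1/15 = π_1 ⇒ π_2 · 1/15 = π_1 · 17/18 ⇒ π_2/π_1 = (17/18)/(1/15) = 85/6. Together with π_1 + π_2 = 1:
  π_1 = (1/15)/(17/18 + 1/15) = (1/15)/(91/90) = 6/91,
  π_2 = (17/18)/(17/18 + 1/15) = (17/18)/(91/90) = 85/91.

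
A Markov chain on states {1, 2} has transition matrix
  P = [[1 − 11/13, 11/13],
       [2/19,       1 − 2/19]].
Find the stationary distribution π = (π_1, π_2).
π_1 = 26/235, π_2 = 209/235

Solve πP = π with π_1 + π_2 = 1. From πP = π: π_1 · (1 − 11/13) + π_2 · 2/19 = π_1 ⇒ π_2 · 2/19 = π_1 · 11/13 ⇒ π_2/π_1 = (11/13)/(2/19) = 209/26. Together with π_1 + π_2 = 1:
  π_1 = (2/19)/(11/13 + 2/19) = (2/19)/(235/247) = 26/235,
  π_2 = (11/13)/(11/13 + 2/19) = (11/13)/(235/247) = 209/235.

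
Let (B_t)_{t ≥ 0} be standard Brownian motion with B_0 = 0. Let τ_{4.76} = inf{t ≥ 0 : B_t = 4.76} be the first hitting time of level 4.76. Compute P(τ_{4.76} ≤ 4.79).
P(τ_{4.76} ≤ 4.79) = 2(1 − Φ(4.76/√4.79)) = 2(1 − Φ(2.1749)) ≈ 0.0296

By the reflection principle for standard BM, P(τ_b ≤ t) = 2 · P(B_t ≥ b). Since B_t ~ N(0, t), P(B_t ≥ 4.76) = 1 − Φ(4.76/√t) = 1 − Φ(4.76/√4.79) = 1 − Φ(2.1749) ≈ 0.01482. Doubling: P(τ_{4.76} ≤ 4.79) ≈ 2 · 0.01482 = 0.02964 ≈ 0.0296.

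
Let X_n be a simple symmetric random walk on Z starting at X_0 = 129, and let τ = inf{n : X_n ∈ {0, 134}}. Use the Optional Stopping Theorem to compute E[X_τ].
E[X_τ] = 129

X_n is a martingale and τ is a bounded-mean stopping time (indeed τ is finite a.s. with bounded expectation since the walk is in a bounded region). By the OST, E[X_τ] = E[X_0] = 129. Equivalently: E[X_τ] = 134 · P(hit 134 first) + 0 · P(hit 0 first) = 134 · (129/134) = 129.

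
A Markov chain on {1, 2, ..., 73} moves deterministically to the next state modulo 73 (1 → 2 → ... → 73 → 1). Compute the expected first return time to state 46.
E[T_46 | X_0 = 46] = 73

The chain cycles deterministically, so starting at state 46 it returns in exactly 73 steps. Equivalently, the stationary distribution is uniform π_j = 1/73 for every state j, so by Kac's formula E[T_46] = 1/π_46 = 73.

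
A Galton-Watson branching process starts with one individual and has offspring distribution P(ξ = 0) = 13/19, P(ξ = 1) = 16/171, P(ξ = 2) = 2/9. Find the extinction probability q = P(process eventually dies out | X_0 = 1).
q = 1

Mean offspring μ = 0·13/19 + 1·16/171 + 2·2/9 = 92/171 ≤ 1. For μ ≤ 1 with offspring not concentrated at 1, the Galton-Watson process goes extinct almost surely, so q = 1.
(Algebraic check: The pgf is f(s) = 13/19 + 16/171·s + 2/9·s². The extinction probability q is the smallest fixed point of f in [0, 1]. Setting s = f(s):
  2/9·s² + (16/171 − 1)·s + 13/19 = 0
  2/9·s² − (13/19 + 2/9)·s + 13/19 = 0
which factors as (s − 1)·(2/9·s − 13/19) = 0, giving roots s = 1 and s = (13/19)/(2/9) = 117/38. Since 117/38 ≥ 1, the smallest root in [0, 1] is s = 1.)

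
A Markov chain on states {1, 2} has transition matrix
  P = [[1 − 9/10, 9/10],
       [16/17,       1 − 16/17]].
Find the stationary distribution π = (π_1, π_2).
π_1 = 160/313, π_2 = 153/313

Solve πP = π with π_1 + π_2 = 1. From πP = π: π_1 · (1 − 9/10) + π_2 · 16/17 = π_1 ⇒ π_2 · 16/17 = π_1 · 9/10 ⇒ π_2/π_1 = (9/10)/(16/17) = 153/160. Together with π_1 + π_2 = 1:
  π_1 = (16/17)/(9/10 + 16/17) = (16/17)/(313/170) = 160/313,
  π_2 = (9/10)/(9/10 + 16/17) = (9/10)/(313/170) = 153/313.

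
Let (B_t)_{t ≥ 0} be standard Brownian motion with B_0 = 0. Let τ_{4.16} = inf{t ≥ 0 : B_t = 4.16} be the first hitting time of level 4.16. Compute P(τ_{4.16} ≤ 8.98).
P(τ_{4.16} ≤ 8.98) = 2(1 − Φ(4.16/√8.98)) = 2(1 − Φ(1.3882)) ≈ 0.1651

By the reflection principle for standard BM, P(τ_b ≤ t) = 2 · P(B_t ≥ b). Since B_t ~ N(0, t), P(B_t ≥ 4.16) = 1 − Φ(4.16/√t) = 1 − Φ(4.16/√8.98) = 1 − Φ(1.3882) ≈ 0.08254. Doubling: P(τ_{4.16} ≤ 8.98) ≈ 2 · 0.08254 = 0.16508 ≈ 0.1651.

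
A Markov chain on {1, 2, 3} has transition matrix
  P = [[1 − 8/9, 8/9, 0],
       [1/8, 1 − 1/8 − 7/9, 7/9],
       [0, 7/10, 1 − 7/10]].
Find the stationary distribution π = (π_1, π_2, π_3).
π = (81/1297, 576/1297, 640/1297)

This is a birth-death chain on three states, which satisfies detailed balance: π_1 · P_{12} = π_2 · P_{21} and π_2 · P_{23} = π_3 · P_{32}.
From π_1 · 8/9 = π_2 · 1/8: π_2/π_1 = (8/9)/(1/8) = 64/9.
From π_2 · 7/9 = π_3 · 7/10: π_3/π_2 = (7/9)/(7/10) = 10/9.
Take π_1 proportional to 1; then unnormalized π = (1, 64/9, 640/81). Normalize by dividing by the sum 1297/81:
  π = (81/1297, 576/1297, 640/1297).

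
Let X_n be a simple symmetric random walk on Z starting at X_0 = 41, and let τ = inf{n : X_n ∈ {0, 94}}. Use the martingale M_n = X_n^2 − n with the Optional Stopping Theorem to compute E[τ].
E[τ] = 2173

M_n = X_n^2 − n is a martingale (since E[X_{n+1}^2 | F_n] = X_n^2 + 1). By OST (τ has finite mean in a bounded region), E[M_τ] = E[M_0] = X_0^2 − 0 = 41^2 = 1681. Also E[M_τ] = E[X_τ^2] − E[τ]. The walk exits at 0 or 94, with P(hit 94 first) = 41/94, so E[X_τ^2] = 94^2 · 41/94 + 0 = 3854. Thus E[τ] = E[X_τ^2] − E[M_τ] = 3854 − 1681 = 2173 = 41(94 − 41) = 2173.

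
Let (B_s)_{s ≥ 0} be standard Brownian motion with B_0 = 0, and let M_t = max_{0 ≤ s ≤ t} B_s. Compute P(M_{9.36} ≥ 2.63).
P(M_{9.36} ≥ 2.63) = 2·P(B_{9.36} ≥ 2.63) = 2(1 − Φ(2.63/√9.36)) ≈ 0.3900

By the reflection principle for Brownian motion, P(M_t ≥ a) = 2 · P(B_t ≥ a) for a ≥ 0. Since B_t ~ N(0, t), P(B_t ≥ 2.63) = 1 − Φ(2.63/√t) = 1 − Φ(2.63/√9.36) = 1 − Φ(0.8596). So
  P(M_{9.36} ≥ 2.63) = 2(1 − Φ(0.8596)) ≈ 0.3900.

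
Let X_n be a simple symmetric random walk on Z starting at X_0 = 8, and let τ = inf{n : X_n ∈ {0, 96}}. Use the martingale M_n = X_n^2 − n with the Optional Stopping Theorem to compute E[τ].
E[τ] = 704

M_n = X_n^2 − n is a martingale (since E[X_{n+1}^2 | F_n] = X_n^2 + 1). By OST (τ has finite mean in a bounded region), E[M_τ] = E[M_0] = X_0^2 − 0 = 8^2 = 64. Also E[M_τ] = E[X_τ^2] − E[τ]. The walk exits at 0 or 96, with P(hit 96 first) = 8/96, so E[X_τ^2] = 96^2 · 8/96 + 0 = 768. Thus E[τ] = E[X_τ^2] − E[M_τ] = 768 − 64 = 704 = 8(96 − 8) = 704.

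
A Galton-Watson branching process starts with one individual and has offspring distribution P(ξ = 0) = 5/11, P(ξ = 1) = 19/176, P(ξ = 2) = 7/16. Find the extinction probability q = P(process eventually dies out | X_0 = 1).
q = 1

Mean offspring μ = 0·5/11 + 1·19/176 + 2·7/16 = 173/176 ≤ 1. For μ ≤ 1 with offspring not concentrated at 1, the Galton-Watson process goes extinct almost surely, so q = 1.
(Algebraic check: The pgf is f(s) = 5/11 + 19/176·s + 7/16·s². The extinction probability q is the smallest fixed point of f in [0, 1]. Setting s = f(s):
  7/16·s² + (19/176 − 1)·s + 5/11 = 0
  7/16·s² − (5/11 + 7/16)·s + 5/11 = 0
which factors as (s − 1)·(7/16·s − 5/11) = 0, giving roots s = 1 and s = (5/11)/(7/16) = 80/77. Since 80/77 ≥ 1, the smallest root in [0, 1] is s = 1.)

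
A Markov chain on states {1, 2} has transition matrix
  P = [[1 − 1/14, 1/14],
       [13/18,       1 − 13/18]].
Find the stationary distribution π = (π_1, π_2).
π_1 = 91/100, π_2 = 9/100

Solve πP = π with π_1 + π_2 = 1. From πP = π: π_1 · (1 − 1/14) + π_2 · 13/18 = π_1 ⇒ π_2 · 13/18 = π_1 · 1/14 ⇒ π_2/π_1 = (1/14)/(13/18) = 9/91. Together with π_1 + π_2 = 1:
  π_1 = (13/18)/(1/14 + 13/18) = (13/18)/(50/63) = 91/100,
  π_2 = (1/14)/(1/14 + 13/18) = (1/14)/(50/63) = 9/100.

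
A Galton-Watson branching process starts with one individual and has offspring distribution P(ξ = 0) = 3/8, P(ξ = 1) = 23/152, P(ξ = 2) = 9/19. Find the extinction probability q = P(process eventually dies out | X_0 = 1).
q = 19/24

The pgf is f(s) = 3/8 + 23/152·s + 9/19·s². The extinction probability q is the smallest fixed point of f in [0, 1]. Setting s = f(s):
  9/19·s² + (23/152 − 1)·s + 3/8 = 0
  9/19·s² − (3/8 + 9/19)·s + 3/8 = 0
which factors as (s − 1)·(9/19·s − 3/8) = 0, giving roots s = 1 and s = (3/8)/(9/19) = 19/24.
Mean offspring μ = 23/152 + 2·9/19 = 167/152 > 1 (supercritical), so q < 1. The extinction probability is the smaller root: q = (3/8)/(9/19) = 19/24.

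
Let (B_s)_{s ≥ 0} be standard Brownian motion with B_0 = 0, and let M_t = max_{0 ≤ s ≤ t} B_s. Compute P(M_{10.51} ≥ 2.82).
P(M_{10.51} ≥ 2.82) = 2·P(B_{10.51} ≥ 2.82) = 2(1 − Φ(2.82/√10.51)) ≈ 0.3844

By the reflection principle for Brownian motion, P(M_t ≥ a) = 2 · P(B_t ≥ a) for a ≥ 0. Since B_t ~ N(0, t), P(B_t ≥ 2.82) = 1 − Φ(2.82/√t) = 1 − Φ(2.82/√10.51) = 1 − Φ(0.8699). So
  P(M_{10.51} ≥ 2.82) = 2(1 − Φ(0.8699)) ≈ 0.3844.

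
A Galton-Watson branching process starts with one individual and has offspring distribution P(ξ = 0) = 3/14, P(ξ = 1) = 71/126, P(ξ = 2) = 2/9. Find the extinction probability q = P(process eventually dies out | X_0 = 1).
q = 27/28

The pgf is f(s) = 3/14 + 71/126·s + 2/9·s². The extinction probability q is the smallest fixed point of f in [0, 1]. Setting s = f(s):
  2/9·s² + (71/126 − 1)·s + 3/14 = 0
  2/9·s² − (3/14 + 2/9)·s + 3/14 = 0
which factors as (s − 1)·(2/9·s − 3/14) = 0, giving roots s = 1 and s = (3/14)/(2/9) = 27/28.
Mean offspring μ = 71/126 + 2·2/9 = 127/126 > 1 (supercritical), so q < 1. The extinction probability is the smaller root: q = (3/14)/(2/9) = 27/28.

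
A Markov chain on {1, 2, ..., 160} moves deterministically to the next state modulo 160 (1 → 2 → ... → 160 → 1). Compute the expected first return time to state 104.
E[T_104 | X_0 = 104] = 160

The chain cycles deterministically, so starting at state 104 it returns in exactly 160 steps. Equivalently, the stationary distribution is uniform π_j = 1/160 for every state j, so by Kac's formula E[T_104] = 1/π_104 = 160.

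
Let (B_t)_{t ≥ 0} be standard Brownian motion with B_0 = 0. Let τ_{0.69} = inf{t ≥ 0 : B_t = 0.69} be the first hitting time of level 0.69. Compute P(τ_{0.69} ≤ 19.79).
P(τ_{0.69} ≤ 19.79) = 2(1 − Φ(0.69/√19.79)) = 2(1 − Φ(0.1551)) ≈ 0.8767

By the reflection principle for standard BM, P(τ_b ≤ t) = 2 · P(B_t ≥ b). Since B_t ~ N(0, t), P(B_t ≥ 0.69) = 1 − Φ(0.69/√t) = 1 − Φ(0.69/√19.79) = 1 − Φ(0.1551) ≈ 0.43837. Doubling: P(τ_{0.69} ≤ 19.79) ≈ 2 · 0.43837 = 0.87674 ≈ 0.8767.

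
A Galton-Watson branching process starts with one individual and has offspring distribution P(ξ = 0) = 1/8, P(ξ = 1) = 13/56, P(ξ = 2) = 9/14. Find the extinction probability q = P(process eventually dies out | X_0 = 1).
q = 7/36

The pgf is f(s) = 1/8 + 13/56·s + 9/14·s². The extinction probability q is the smallest fixed point of f in [0, 1]. Setting s = f(s):
  9/14·s² + (13/56 − 1)·s + 1/8 = 0
  9/14·s² − (1/8 + 9/14)·s + 1/8 = 0
which factors as (s − 1)·(9/14·s − 1/8) = 0, giving roots s = 1 and s = (1/8)/(9/14) = 7/36.
Mean offspring μ = 13/56 + 2·9/14 = 85/56 > 1 (supercritical), so q < 1. The extinction probability is the smaller root: q = (1/8)/(9/14) = 7/36.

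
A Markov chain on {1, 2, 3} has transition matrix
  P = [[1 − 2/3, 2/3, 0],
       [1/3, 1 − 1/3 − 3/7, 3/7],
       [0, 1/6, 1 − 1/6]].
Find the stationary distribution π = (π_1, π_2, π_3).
π = (7/57, 14/57, 12/19)

This is a birth-death chain on three states, which satisfies detailed balance: π_1 · P_{12} = π_2 · P_{21} and π_2 · P_{23} = π_3 · P_{32}.
From π_1 · 2/3 = π_2 · 1/3: π_2/π_1 = (2/3)/(1/3) = 2.
From π_2 · 3/7 = π_3 · 1/6: π_3/π_2 = (3/7)/(1/6) = 18/7.
Take π_1 proportional to 1; then unnormalized π = (1, 2, 36/7). Normalize by dividing by the sum 57/7:
  π = (7/57, 14/57, 12/19).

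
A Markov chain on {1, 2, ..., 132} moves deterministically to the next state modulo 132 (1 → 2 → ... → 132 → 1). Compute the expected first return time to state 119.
E[T_119 | X_0 = 119] = 132

The chain cycles deterministically, so starting at state 119 it returns in exactly 132 steps. Equivalently, the stationary distribution is uniform π_j = 1/132 for every state j, so by Kac's formula E[T_119] = 1/π_119 = 132.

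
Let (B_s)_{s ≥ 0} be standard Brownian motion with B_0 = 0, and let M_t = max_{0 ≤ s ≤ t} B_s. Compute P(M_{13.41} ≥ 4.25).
P(M_{13.41} ≥ 4.25) = 2·P(B_{13.41} ≥ 4.25) = 2(1 − Φ(4.25/√13.41)) ≈ 0.2458

By the reflection principle for Brownian motion, P(M_t ≥ a) = 2 · P(B_t ≥ a) for a ≥ 0. Since B_t ~ N(0, t), P(B_t ≥ 4.25) = 1 − Φ(4.25/√t) = 1 − Φ(4.25/√13.41) = 1 − Φ(1.1606). So
  P(M_{13.41} ≥ 4.25) = 2(1 − Φ(1.1606)) ≈ 0.2458.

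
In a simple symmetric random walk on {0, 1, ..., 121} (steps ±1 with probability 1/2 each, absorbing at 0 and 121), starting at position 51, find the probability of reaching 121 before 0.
P(hit 121 before 0) = 51/121

Let u_k = P(hit 121 before 0 | start at k). Then u_0 = 0, u_121 = 1, and u_k = u_{k-1}/2 + u_{k+1}/2 for 1 ≤ k ≤ 120. This harmonic recurrence is solved by u_k = k/121, giving u_51 = 51/121.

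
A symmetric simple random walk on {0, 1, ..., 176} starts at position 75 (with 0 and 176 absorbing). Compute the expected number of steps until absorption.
E[τ | X_0 = 75] = 7575

Let v_k = E[τ | X_0 = k]. Boundary: v_0 = v_176 = 0. Recurrence: v_k = 1 + (v_{k-1} + v_{k+1})/2 for 1 ≤ k ≤ 175. The particular solution to v_k − (v_{k-1} + v_{k+1})/2 = 1 is v_k = −k^2. Adding homogeneous solution A + B k and matching boundaries gives v_k = k (176 − k). Substituting k = 75: v_75 = 75 · 101 = 7575.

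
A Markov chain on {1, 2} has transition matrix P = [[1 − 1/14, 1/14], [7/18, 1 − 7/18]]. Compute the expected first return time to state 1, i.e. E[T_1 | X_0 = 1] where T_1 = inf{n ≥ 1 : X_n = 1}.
E[T_1 | X_0 = 1] = 1/π_1 = 58/49

For an irreducible recurrent Markov chain with stationary distribution π, E[T_i | X_0 = i] = 1/π_i (Kac's formula). Here π_1 = (7/18)/(1/14 + 7/18) = (7/18)/(29/63) = 49/58, so E[T_1 | X_0 = 1] = 1/π_1 = (1/14 + 7/18)/(7/18) = (29/63)/(7/18) = 58/49.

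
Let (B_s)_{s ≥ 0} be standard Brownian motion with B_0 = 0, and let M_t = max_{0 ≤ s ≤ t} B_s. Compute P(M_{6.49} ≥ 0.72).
P(M_{6.49} ≥ 0.72) = 2·P(B_{6.49} ≥ 0.72) = 2(1 − Φ(0.72/√6.49)) ≈ 0.7775

By the reflection principle for Brownian motion, P(M_t ≥ a) = 2 · P(B_t ≥ a) for a ≥ 0. Since B_t ~ N(0, t), P(B_t ≥ 0.72) = 1 − Φ(0.72/√t) = 1 − Φ(0.72/√6.49) = 1 − Φ(0.2826). So
  P(M_{6.49} ≥ 0.72) = 2(1 − Φ(0.2826)) ≈ 0.7775.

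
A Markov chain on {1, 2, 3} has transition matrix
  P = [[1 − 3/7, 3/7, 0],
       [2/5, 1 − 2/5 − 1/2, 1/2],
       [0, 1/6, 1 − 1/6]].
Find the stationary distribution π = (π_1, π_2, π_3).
π = (7/37, 15/74, 45/74)

This is a birth-death chain on three states, which satisfies detailed balance: π_1 · P_{12} = π_2 · P_{21} and π_2 · P_{23} = π_3 · P_{32}.
From π_1 · 3/7 = π_2 · 2/5: π_2/π_1 = (3/7)/(2/5) = 15/14.
From π_2 · 1/2 = π_3 · 1/6: π_3/π_2 = (1/2)/(1/6) = 3.
Take π_1 proportional to 1; then unnormalized π = (1, 15/14, 45/14). Normalize by dividing by the sum 37/7:
  π = (7/37, 15/74, 45/74).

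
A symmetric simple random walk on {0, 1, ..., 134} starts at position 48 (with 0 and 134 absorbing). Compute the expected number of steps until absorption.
E[τ | X_0 = 48] = 4128

Let v_k = E[τ | X_0 = k]. Boundary: v_0 = v_134 = 0. Recurrence: v_k = 1 + (v_{k-1} + v_{k+1})/2 for 1 ≤ k ≤ 133. The particular solution to v_k − (v_{k-1} + v_{k+1})/2 = 1 is v_k = −k^2. Adding homogeneous solution A + B k and matching boundaries gives v_k = k (134 − k). Substituting k = 48: v_48 = 48 · 86 = 4128.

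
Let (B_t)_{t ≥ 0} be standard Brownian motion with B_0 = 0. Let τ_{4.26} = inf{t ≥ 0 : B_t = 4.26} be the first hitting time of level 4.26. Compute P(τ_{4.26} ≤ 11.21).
P(τ_{4.26} ≤ 11.21) = 2(1 − Φ(4.26/√11.21)) = 2(1 − Φ(1.2724)) ≈ 0.2032

By the reflection principle for standard BM, P(τ_b ≤ t) = 2 · P(B_t ≥ b). Since B_t ~ N(0, t), P(B_t ≥ 4.26) = 1 − Φ(4.26/√t) = 1 − Φ(4.26/√11.21) = 1 − Φ(1.2724) ≈ 0.10162. Doubling: P(τ_{4.26} ≤ 11.21) ≈ 2 · 0.10162 = 0.20324 ≈ 0.2032.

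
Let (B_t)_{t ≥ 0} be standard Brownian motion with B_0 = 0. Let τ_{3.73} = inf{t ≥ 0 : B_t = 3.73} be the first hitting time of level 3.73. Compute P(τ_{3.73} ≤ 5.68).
P(τ_{3.73} ≤ 5.68) = 2(1 − Φ(3.73/√5.68)) = 2(1 − Φ(1.5651)) ≈ 0.1176

By the reflection principle for standard BM, P(τ_b ≤ t) = 2 · P(B_t ≥ b). Since B_t ~ N(0, t), P(B_t ≥ 3.73) = 1 − Φ(3.73/√t) = 1 − Φ(3.73/√5.68) = 1 − Φ(1.5651) ≈ 0.05878. Doubling: P(τ_{3.73} ≤ 5.68) ≈ 2 · 0.05878 = 0.11756 ≈ 0.1176.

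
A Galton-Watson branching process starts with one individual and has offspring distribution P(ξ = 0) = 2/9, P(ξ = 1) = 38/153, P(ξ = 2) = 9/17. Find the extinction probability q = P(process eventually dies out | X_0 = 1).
q = 34/81

The pgf is f(s) = 2/9 + 38/153·s + 9/17·s². The extinction probability q is the smallest fixed point of f in [0, 1]. Setting s = f(s):
  9/17·s² + (38/153 − 1)·s + 2/9 = 0
  9/17·s² − (2/9 + 9/17)·s + 2/9 = 0
which factors as (s − 1)·(9/17·s − 2/9) = 0, giving roots s = 1 and s = (2/9)/(9/17) = 34/81.
Mean offspring μ = 38/153 + 2·9/17 = 200/153 > 1 (supercritical), so q < 1. The extinction probability is the smaller root: q = (2/9)/(9/17) = 34/81.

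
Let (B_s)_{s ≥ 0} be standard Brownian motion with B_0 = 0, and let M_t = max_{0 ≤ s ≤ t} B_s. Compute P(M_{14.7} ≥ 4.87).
P(M_{14.7} ≥ 4.87) = 2·P(B_{14.7} ≥ 4.87) = 2(1 − Φ(4.87/√14.7)) ≈ 0.2040

By the reflection principle for Brownian motion, P(M_t ≥ a) = 2 · P(B_t ≥ a) for a ≥ 0. Since B_t ~ N(0, t), P(B_t ≥ 4.87) = 1 − Φ(4.87/√t) = 1 − Φ(4.87/√14.7) = 1 − Φ(1.2702). So
  P(M_{14.7} ≥ 4.87) = 2(1 − Φ(1.2702)) ≈ 0.2040.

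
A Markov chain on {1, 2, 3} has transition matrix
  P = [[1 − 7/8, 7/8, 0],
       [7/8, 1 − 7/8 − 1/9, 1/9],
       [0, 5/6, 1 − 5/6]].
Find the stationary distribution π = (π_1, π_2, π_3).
π = (15/32, 15/32, 1/16)

This is a birth-death chain on three states, which satisfies detailed balance: π_1 · P_{12} = π_2 · P_{21} and π_2 · P_{23} = π_3 · P_{32}.
From π_1 · 7/8 = π_2 · 7/8: π_2/π_1 = (7/8)/(7/8) = 1.
From π_2 · 1/9 = π_3 · 5/6: π_3/π_2 = (1/9)/(5/6) = 2/15.
Take π_1 proportional to 1; then unnormalized π = (1, 1, 2/15). Normalize by dividing by the sum 32/15:
  π = (15/32, 15/32, 1/16).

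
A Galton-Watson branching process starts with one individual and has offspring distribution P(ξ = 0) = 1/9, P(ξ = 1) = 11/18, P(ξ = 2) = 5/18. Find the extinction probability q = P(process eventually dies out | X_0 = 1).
q = 2/5

The pgf is f(s) = 1/9 + 11/18·s + 5/18·s². The extinction probability q is the smallest fixed point of f in [0, 1]. Setting s = f(s):
  5/18·s² + (11/18 − 1)·s + 1/9 = 0
  5/18·s² − (1/9 + 5/18)·s + 1/9 = 0
which factors as (s − 1)·(5/18·s − 1/9) = 0, giving roots s = 1 and s = (1/9)/(5/18) = 2/5.
Mean offspring μ = 11/18 + 2·5/18 = 7/6 > 1 (supercritical), so q < 1. The extinction probability is the smaller root: q = (1/9)/(5/18) = 2/5.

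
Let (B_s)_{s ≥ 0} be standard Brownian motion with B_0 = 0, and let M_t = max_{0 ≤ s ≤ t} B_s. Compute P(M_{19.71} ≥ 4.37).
P(M_{19.71} ≥ 4.37) = 2·P(B_{19.71} ≥ 4.37) = 2(1 − Φ(4.37/√19.71)) ≈ 0.3250

By the reflection principle for Brownian motion, P(M_t ≥ a) = 2 · P(B_t ≥ a) for a ≥ 0. Since B_t ~ N(0, t), P(B_t ≥ 4.37) = 1 − Φ(4.37/√t) = 1 − Φ(4.37/√19.71) = 1 − Φ(0.9843). So
  P(M_{19.71} ≥ 4.37) = 2(1 − Φ(0.9843)) ≈ 0.3250.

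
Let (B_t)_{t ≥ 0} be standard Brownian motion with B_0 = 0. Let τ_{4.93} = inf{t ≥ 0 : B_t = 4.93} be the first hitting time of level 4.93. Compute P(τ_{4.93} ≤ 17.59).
P(τ_{4.93} ≤ 17.59) = 2(1 − Φ(4.93/√17.59)) = 2(1 − Φ(1.1755)) ≈ 0.2398

By the reflection principle for standard BM, P(τ_b ≤ t) = 2 · P(B_t ≥ b). Since B_t ~ N(0, t), P(B_t ≥ 4.93) = 1 − Φ(4.93/√t) = 1 − Φ(4.93/√17.59) = 1 − Φ(1.1755) ≈ 0.11990. Doubling: P(τ_{4.93} ≤ 17.59) ≈ 2 · 0.11990 = 0.23980 ≈ 0.2398.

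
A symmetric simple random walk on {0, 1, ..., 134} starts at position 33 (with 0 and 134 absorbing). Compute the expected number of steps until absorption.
E[τ | X_0 = 33] = 3333

Let v_k = E[τ | X_0 = k]. Boundary: v_0 = v_134 = 0. Recurrence: v_k = 1 + (v_{k-1} + v_{k+1})/2 for 1 ≤ k ≤ 133. The particular solution to v_k − (v_{k-1} + v_{k+1})/2 = 1 is v_k = −k^2. Adding homogeneous solution A + B k and matching boundaries gives v_k = k (134 − k). Substituting k = 33: v_33 = 33 · 101 = 3333.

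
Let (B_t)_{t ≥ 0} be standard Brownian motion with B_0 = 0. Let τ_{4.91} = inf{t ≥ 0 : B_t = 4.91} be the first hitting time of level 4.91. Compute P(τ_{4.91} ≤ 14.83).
P(τ_{4.91} ≤ 14.83) = 2(1 − Φ(4.91/√14.83)) = 2(1 − Φ(1.2750)) ≈ 0.2023

By the reflection principle for standard BM, P(τ_b ≤ t) = 2 · P(B_t ≥ b). Since B_t ~ N(0, t), P(B_t ≥ 4.91) = 1 − Φ(4.91/√t) = 1 − Φ(4.91/√14.83) = 1 − Φ(1.2750) ≈ 0.10115. Doubling: P(τ_{4.91} ≤ 14.83) ≈ 2 · 0.10115 = 0.20230 ≈ 0.2023.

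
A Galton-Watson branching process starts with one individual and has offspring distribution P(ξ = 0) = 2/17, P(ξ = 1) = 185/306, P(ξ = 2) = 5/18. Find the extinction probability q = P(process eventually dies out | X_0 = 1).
q = 36/85

The pgf is f(s) = 2/17 + 185/306·s + 5/18·s². The extinction probability q is the smallest fixed point of f in [0, 1]. Setting s = f(s):
  5/18·s² + (185/306 − 1)·s + 2/17 = 0
  5/18·s² − (2/17 + 5/18)·s + 2/17 = 0
which factors as (s − 1)·(5/18·s − 2/17) = 0, giving roots s = 1 and s = (2/17)/(5/18) = 36/85.
Mean offspring μ = 185/306 + 2·5/18 = 355/306 > 1 (supercritical), so q < 1. The extinction probability is the smaller root: q = (2/17)/(5/18) = 36/85.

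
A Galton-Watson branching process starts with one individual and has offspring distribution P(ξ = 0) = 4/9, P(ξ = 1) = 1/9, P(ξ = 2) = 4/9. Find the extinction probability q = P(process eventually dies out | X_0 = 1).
q = 1

Mean offspring μ = 0·4/9 + 1·1/9 + 2·4/9 = 1 ≤ 1. For μ ≤ 1 with offspring not concentrated at 1, the Galton-Watson process goes extinct almost surely, so q = 1.
(Algebraic check: The pgf is f(s) = 4/9 + 1/9·s + 4/9·s². The extinction probability q is the smallest fixed point of f in [0, 1]. Setting s = f(s):
  4/9·s² + (1/9 − 1)·s + 4/9 = 0
  4/9·s² − (4/9 + 4/9)·s + 4/9 = 0
which factors as (s − 1)·(4/9·s − 4/9) = 0, giving roots s = 1 and s = (4/9)/(4/9) = 1. Since 1 ≥ 1, the smallest root in [0, 1] is s = 1.)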